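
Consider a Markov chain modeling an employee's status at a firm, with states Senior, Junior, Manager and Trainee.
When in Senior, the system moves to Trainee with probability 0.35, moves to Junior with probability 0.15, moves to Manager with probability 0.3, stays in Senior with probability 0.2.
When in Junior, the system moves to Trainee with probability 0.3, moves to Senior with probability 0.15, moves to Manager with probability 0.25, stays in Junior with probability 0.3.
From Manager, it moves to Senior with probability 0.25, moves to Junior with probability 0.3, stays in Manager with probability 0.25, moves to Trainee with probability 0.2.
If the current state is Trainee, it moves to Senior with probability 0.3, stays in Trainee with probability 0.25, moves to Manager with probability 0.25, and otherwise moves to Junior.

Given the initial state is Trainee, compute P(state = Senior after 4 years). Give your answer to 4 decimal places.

Propagate the distribution vector 4 years from Trainee.
After 0 years: (0.0000, 0.0000, 0.0000, 1.0000)
After 1 year: (0.3000, 0.2000, 0.2500, 0.2500)
After 2 years: (0.2275, 0.2300, 0.2650, 0.2775)
After 3 years: (0.2295, 0.2381, 0.2614, 0.2710)
After 4 years: (0.2283, 0.2385, 0.2615, 0.2718)
P(in Senior after 4 years) = 0.2283

0.2283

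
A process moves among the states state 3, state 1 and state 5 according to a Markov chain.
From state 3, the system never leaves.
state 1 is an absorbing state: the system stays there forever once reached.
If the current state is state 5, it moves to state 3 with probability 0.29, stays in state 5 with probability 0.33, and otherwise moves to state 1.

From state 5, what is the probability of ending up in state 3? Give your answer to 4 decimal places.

0.4328

Let h(s) be the probability of absorption at state 3 starting from transient state s. Then h(state 3) = 1 and h(state 1) = 0. By first-step analysis:
h(state 5) = 0.29·1 + 0.38·0 + 0.33·h(state 5)
Solving: h(state 5) = 0.4328.
Starting from state 5, the probability is 0.4328.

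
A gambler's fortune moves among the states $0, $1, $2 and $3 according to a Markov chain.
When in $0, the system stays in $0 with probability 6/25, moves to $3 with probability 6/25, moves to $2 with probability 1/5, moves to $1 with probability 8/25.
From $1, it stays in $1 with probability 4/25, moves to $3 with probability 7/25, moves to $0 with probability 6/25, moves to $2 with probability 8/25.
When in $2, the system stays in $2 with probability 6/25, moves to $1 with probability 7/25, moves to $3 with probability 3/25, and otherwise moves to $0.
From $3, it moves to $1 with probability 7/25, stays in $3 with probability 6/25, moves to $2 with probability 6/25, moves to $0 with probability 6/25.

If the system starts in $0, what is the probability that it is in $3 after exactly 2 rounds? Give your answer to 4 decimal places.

0.2288

Propagate the distribution vector 2 rounds from $0.
After 0 rounds: (1.0000, 0.0000, 0.0000, 0.0000)
After 1 round: (0.2400, 0.3200, 0.2000, 0.2400)
After 2 rounds: (0.2640, 0.2512, 0.2560, 0.2288)
P(in $3 after 2 rounds) = 0.2288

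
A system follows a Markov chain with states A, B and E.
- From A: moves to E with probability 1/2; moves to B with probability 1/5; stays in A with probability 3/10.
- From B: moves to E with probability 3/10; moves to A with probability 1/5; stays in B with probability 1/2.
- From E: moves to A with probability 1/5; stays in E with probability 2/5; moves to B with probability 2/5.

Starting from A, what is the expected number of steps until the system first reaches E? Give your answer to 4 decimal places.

Let t(s) be the expected number of steps to first reach E from state s, with t(E) = 0. Conditioning on the first step:
t(A) = 1 + 0.3·t(A) + 0.2·t(B)
t(B) = 1 + 0.2·t(A) + 0.5·t(B)
Solving: t(A) = 2.2581, t(B) = 2.9032.
Expected steps from A to E: 2.2581.

2.2581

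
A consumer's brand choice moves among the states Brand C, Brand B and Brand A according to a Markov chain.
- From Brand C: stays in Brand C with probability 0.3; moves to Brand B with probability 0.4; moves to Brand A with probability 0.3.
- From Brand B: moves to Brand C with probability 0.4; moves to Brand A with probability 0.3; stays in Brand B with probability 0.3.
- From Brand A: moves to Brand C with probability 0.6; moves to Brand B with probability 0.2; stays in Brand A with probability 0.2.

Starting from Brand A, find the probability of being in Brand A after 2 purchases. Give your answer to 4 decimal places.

0.2800

Sum over the intermediate state after 1 purchase:
P = P(Brand A→Brand C)·P(Brand C→Brand A) + P(Brand A→Brand B)·P(Brand B→Brand A) + P(Brand A→Brand A)·P(Brand A→Brand A)
  = 0.6×0.3 + 0.2×0.3 + 0.2×0.2
  = 0.1800 + 0.0600 + 0.0400 = 0.2800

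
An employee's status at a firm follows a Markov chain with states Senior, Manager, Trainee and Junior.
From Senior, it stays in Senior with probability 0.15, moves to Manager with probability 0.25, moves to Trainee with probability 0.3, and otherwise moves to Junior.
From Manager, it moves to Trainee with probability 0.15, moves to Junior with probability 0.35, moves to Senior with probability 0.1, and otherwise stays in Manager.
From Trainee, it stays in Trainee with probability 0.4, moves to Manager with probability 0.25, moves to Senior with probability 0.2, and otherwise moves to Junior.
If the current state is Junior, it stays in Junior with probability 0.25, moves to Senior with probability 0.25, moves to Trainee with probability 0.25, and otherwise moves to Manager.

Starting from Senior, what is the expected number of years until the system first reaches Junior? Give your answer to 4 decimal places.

3.6757

Let t(s) be the expected number of years to first reach Junior from state s, with t(Junior) = 0. Conditioning on the first year:
t(Senior) = 1 + 0.15·t(Senior) + 0.25·t(Manager) + 0.3·t(Trainee)
t(Manager) = 1 + 0.1·t(Senior) + 0.4·t(Manager) + 0.15·t(Trainee)
t(Trainee) = 1 + 0.2·t(Senior) + 0.25·t(Manager) + 0.4·t(Trainee)
Solving: t(Senior) = 3.6757, t(Manager) = 3.3514, t(Trainee) = 4.2883.
Expected years from Senior to Junior: 3.6757.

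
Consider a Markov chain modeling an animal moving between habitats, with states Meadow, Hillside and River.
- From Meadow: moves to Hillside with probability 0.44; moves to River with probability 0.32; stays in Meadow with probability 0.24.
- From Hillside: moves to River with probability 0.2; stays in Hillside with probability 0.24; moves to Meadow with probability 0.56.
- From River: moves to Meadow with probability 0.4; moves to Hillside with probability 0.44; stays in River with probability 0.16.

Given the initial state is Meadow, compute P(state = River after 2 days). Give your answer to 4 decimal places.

0.2160

Sum over the intermediate state after 1 day:
P = P(Meadow→Meadow)·P(Meadow→River) + P(Meadow→Hillside)·P(Hillside→River) + P(Meadow→River)·P(River→River)
  = 0.24×0.32 + 0.44×0.2 + 0.32×0.16
  = 0.0768 + 0.0880 + 0.0512 = 0.2160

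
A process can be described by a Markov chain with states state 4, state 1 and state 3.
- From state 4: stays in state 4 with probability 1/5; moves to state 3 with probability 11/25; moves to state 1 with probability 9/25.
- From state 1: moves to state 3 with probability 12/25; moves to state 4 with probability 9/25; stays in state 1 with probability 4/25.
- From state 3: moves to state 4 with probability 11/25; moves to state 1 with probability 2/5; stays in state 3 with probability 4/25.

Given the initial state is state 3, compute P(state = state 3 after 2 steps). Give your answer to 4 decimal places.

Sum over the intermediate state after 1 step:
P = P(state 3→state 4)·P(state 4→state 3) + P(state 3→state 1)·P(state 1→state 3) + P(state 3→state 3)·P(state 3→state 3)
  = 0.44×0.44 + 0.4×0.48 + 0.16×0.16
  = 0.1936 + 0.1920 + 0.0256 = 0.4112

0.4112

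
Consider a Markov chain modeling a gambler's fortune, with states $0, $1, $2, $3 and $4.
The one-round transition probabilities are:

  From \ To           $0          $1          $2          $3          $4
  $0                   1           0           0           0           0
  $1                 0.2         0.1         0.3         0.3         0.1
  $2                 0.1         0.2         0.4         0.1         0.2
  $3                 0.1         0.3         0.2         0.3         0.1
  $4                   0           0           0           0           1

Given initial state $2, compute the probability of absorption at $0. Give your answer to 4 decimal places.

Let h(s) be the probability of absorption at $0 starting from transient state s. Then h($0) = 1 and h($4) = 0. By first-step analysis:
h($1) = 0.2·1 + 0.1·h($1) + 0.3·h($2) + 0.3·h($3) + 0.1·0
h($2) = 0.1·1 + 0.2·h($1) + 0.4·h($2) + 0.1·h($3) + 0.2·0
h($3) = 0.1·1 + 0.3·h($1) + 0.2·h($2) + 0.3·h($3) + 0.1·0
Solving: h($1) = 0.5267, h($2) = 0.4239, h($3) = 0.4897.
Starting from $2, the probability is 0.4239.

0.4239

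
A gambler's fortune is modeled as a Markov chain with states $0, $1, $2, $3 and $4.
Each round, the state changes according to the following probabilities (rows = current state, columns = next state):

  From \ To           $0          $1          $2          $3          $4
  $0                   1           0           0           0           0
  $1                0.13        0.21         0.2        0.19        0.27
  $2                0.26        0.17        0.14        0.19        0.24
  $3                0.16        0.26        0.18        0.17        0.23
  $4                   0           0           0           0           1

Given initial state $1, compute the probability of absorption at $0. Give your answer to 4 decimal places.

Let h(s) be the probability of absorption at $0 starting from transient state s. Then h($0) = 1 and h($4) = 0. By first-step analysis:
h($1) = 0.13·1 + 0.21·h($1) + 0.2·h($2) + 0.19·h($3) + 0.27·0
h($2) = 0.26·1 + 0.17·h($1) + 0.14·h($2) + 0.19·h($3) + 0.24·0
h($3) = 0.16·1 + 0.26·h($1) + 0.18·h($2) + 0.17·h($3) + 0.23·0
Solving: h($1) = 0.3832, h($2) = 0.4697, h($3) = 0.4147.
Starting from $1, the probability is 0.3832.

0.3832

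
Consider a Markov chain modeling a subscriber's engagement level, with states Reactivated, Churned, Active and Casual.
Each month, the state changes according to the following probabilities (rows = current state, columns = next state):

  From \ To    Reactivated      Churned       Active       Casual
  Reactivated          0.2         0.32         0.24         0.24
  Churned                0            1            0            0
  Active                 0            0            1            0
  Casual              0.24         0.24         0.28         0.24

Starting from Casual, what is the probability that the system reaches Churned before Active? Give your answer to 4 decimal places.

0.4884

Let h(s) be the probability of absorption at Churned starting from transient state s. Then h(Churned) = 1 and h(Active) = 0. By first-step analysis:
h(Reactivated) = 0.2·h(Reactivated) + 0.32·1 + 0.24·0 + 0.24·h(Casual)
h(Casual) = 0.24·h(Reactivated) + 0.24·1 + 0.28·0 + 0.24·h(Casual)
Solving: h(Reactivated) = 0.5465, h(Casual) = 0.4884.
Starting from Casual, the probability is 0.4884.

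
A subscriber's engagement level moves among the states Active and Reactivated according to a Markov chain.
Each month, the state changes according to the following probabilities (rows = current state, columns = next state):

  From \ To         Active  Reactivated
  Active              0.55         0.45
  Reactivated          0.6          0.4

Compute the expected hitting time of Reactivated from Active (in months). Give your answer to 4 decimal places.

Let t(s) be the expected number of months to first reach Reactivated from state s, with t(Reactivated) = 0. Conditioning on the first month:
t(Active) = 1 + 0.55·t(Active)
Solving: t(Active) = 2.2222.
Expected months from Active to Reactivated: 2.2222.

2.2222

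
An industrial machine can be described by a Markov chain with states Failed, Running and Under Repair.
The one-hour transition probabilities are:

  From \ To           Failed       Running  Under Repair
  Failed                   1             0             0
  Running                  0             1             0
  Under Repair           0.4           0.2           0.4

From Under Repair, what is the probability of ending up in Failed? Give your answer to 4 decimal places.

Let h(s) be the probability of absorption at Failed starting from transient state s. Then h(Failed) = 1 and h(Running) = 0. By first-step analysis:
h(Under Repair) = 0.4·1 + 0.2·0 + 0.4·h(Under Repair)
Solving: h(Under Repair) = 0.6667.
Starting from Under Repair, the probability is 0.6667.

0.6667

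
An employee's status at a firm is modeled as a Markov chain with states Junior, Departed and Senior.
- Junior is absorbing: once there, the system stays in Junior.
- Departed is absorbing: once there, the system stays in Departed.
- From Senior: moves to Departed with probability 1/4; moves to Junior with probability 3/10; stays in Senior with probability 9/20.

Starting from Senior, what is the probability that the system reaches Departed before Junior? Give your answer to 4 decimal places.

0.4545

Let h(s) be the probability of absorption at Departed starting from transient state s. Then h(Departed) = 1 and h(Junior) = 0. By first-step analysis:
h(Senior) = 0.3·0 + 0.25·1 + 0.45·h(Senior)
Solving: h(Senior) = 0.4545.
Starting from Senior, the probability is 0.4545.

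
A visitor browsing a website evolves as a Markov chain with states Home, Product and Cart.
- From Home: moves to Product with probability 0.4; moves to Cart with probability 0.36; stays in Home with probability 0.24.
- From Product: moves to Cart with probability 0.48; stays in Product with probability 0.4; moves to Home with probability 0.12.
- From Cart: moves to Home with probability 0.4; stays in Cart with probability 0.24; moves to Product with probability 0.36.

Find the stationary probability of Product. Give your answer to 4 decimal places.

0.3855

Let the stationary distribution be π with π = πP and π_1 + π_2 + π_3 = 1.
π_1 = 0.24·π_1 + 0.12·π_2 + 0.4·π_3
π_2 = 0.4·π_1 + 0.4·π_2 + 0.36·π_3
Solving with the normalization constraint gives π = (0.2518, 0.3855, 0.3627).
So the stationary probability of Product is 0.3855.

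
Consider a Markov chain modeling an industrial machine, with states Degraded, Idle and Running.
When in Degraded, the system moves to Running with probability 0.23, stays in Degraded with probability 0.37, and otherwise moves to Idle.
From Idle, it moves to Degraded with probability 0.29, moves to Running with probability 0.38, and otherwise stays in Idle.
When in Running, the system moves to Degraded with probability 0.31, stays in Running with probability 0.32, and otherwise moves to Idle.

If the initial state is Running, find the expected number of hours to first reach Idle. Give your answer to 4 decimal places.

2.6323

Let t(s) be the expected number of hours to first reach Idle from state s, with t(Idle) = 0. Conditioning on the first hour:
t(Degraded) = 1 + 0.37·t(Degraded) + 0.23·t(Running)
t(Running) = 1 + 0.31·t(Degraded) + 0.32·t(Running)
Solving: t(Degraded) = 2.5483, t(Running) = 2.6323.
Expected hours from Running to Idle: 2.6323.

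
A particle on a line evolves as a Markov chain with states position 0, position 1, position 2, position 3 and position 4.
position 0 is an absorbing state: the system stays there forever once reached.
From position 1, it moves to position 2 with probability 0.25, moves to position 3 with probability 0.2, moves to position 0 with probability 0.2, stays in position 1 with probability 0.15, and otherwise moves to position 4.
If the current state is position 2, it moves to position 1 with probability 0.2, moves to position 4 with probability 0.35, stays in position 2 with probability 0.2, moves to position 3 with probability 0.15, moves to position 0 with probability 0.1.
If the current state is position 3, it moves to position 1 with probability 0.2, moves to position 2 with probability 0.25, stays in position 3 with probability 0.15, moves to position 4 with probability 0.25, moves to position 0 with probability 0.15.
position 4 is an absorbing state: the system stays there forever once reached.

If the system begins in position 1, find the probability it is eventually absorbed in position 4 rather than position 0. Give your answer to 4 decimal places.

Let h(s) be the probability of absorption at position 4 starting from transient state s. Then h(position 4) = 1 and h(position 0) = 0. By first-step analysis:
h(position 1) = 0.2·0 + 0.15·h(position 1) + 0.25·h(position 2) + 0.2·h(position 3) + 0.2·1
h(position 2) = 0.1·0 + 0.2·h(position 1) + 0.2·h(position 2) + 0.15·h(position 3) + 0.35·1
h(position 3) = 0.15·0 + 0.2·h(position 1) + 0.25·h(position 2) + 0.15·h(position 3) + 0.25·1
Solving: h(position 1) = 0.5940, h(position 2) = 0.7063, h(position 3) = 0.6416.
Starting from position 1, the probability is 0.5940.

0.5940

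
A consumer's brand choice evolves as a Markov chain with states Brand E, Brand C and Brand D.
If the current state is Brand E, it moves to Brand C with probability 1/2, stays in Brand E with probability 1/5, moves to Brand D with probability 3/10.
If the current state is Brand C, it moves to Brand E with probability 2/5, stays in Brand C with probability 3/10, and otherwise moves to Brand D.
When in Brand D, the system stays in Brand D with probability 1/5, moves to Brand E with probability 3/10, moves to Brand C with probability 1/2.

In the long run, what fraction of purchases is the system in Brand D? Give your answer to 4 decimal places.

0.2727

Let the stationary distribution be π with π = πP and π_1 + π_2 + π_3 = 1.
π_1 = 0.2·π_1 + 0.4·π_2 + 0.3·π_3
π_2 = 0.5·π_1 + 0.3·π_2 + 0.5·π_3
Solving with the normalization constraint gives π = (0.3106, 0.4167, 0.2727).
So the stationary probability of Brand D is 0.2727.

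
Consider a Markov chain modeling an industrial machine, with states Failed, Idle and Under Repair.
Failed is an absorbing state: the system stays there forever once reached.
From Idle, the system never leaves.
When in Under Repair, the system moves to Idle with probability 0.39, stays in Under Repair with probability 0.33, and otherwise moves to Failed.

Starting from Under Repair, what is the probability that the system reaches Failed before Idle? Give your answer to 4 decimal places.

0.4179

Let h(s) be the probability of absorption at Failed starting from transient state s. Then h(Failed) = 1 and h(Idle) = 0. By first-step analysis:
h(Under Repair) = 0.28·1 + 0.39·0 + 0.33·h(Under Repair)
Solving: h(Under Repair) = 0.4179.
Starting from Under Repair, the probability is 0.4179.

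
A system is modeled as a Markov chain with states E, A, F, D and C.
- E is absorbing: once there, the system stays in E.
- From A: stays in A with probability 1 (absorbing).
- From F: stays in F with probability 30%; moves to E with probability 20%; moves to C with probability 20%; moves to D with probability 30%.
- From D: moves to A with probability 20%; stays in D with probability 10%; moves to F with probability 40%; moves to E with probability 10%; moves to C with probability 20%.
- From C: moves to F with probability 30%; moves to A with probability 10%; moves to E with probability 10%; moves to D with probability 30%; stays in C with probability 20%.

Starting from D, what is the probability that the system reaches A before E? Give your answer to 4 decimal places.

Let h(s) be the probability of absorption at A starting from transient state s. Then h(A) = 1 and h(E) = 0. By first-step analysis:
h(F) = 0.2·0 + 0.3·h(F) + 0.3·h(D) + 0.2·h(C)
h(D) = 0.1·0 + 0.2·1 + 0.4·h(F) + 0.1·h(D) + 0.2·h(C)
h(C) = 0.1·0 + 0.1·1 + 0.3·h(F) + 0.3·h(D) + 0.2·h(C)
Solving: h(F) = 0.3111, h(D) = 0.4519, h(C) = 0.4111.
Starting from D, the probability is 0.4519.

0.4519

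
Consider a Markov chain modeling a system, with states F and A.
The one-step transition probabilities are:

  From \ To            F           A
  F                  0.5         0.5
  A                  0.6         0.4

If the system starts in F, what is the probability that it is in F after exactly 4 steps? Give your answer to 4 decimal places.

Propagate the distribution vector 4 steps from F.
After 0 steps: (1.0000, 0.0000)
After 1 step: (0.5000, 0.5000)
After 2 steps: (0.5500, 0.4500)
After 3 steps: (0.5450, 0.4550)
After 4 steps: (0.5455, 0.4545)
P(in F after 4 steps) = 0.5455

0.5455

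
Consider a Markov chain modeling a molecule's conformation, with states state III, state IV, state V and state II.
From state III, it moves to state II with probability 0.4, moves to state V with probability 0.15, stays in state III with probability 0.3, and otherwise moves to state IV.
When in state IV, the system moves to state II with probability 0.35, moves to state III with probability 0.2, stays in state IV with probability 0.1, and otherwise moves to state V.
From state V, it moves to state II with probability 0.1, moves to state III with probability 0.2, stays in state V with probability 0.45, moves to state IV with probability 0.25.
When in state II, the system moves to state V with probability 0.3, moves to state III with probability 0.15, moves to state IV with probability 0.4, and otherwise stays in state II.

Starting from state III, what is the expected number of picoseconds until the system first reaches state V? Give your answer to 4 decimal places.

Let t(s) be the expected number of picoseconds to first reach state V from state s, with t(state V) = 0. Conditioning on the first picosecond:
t(state III) = 1 + 0.3·t(state III) + 0.15·t(state IV) + 0.4·t(state II)
t(state IV) = 1 + 0.2·t(state III) + 0.1·t(state IV) + 0.35·t(state II)
t(state II) = 1 + 0.15·t(state III) + 0.4·t(state IV) + 0.15·t(state II)
Solving: t(state III) = 4.1650, t(state IV) = 3.4028, t(state II) = 3.5128.
Expected picoseconds from state III to state V: 4.1650.

4.1650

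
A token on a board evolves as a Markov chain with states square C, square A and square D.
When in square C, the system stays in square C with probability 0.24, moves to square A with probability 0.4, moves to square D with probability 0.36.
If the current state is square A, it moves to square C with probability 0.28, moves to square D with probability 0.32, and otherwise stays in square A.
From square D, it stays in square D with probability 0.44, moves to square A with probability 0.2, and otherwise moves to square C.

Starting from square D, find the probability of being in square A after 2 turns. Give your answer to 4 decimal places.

0.3120

Sum over the intermediate state after 1 turn:
P = P(square D→square C)·P(square C→square A) + P(square D→square A)·P(square A→square A) + P(square D→square D)·P(square D→square A)
  = 0.36×0.4 + 0.2×0.4 + 0.44×0.2
  = 0.1440 + 0.0800 + 0.0880 = 0.3120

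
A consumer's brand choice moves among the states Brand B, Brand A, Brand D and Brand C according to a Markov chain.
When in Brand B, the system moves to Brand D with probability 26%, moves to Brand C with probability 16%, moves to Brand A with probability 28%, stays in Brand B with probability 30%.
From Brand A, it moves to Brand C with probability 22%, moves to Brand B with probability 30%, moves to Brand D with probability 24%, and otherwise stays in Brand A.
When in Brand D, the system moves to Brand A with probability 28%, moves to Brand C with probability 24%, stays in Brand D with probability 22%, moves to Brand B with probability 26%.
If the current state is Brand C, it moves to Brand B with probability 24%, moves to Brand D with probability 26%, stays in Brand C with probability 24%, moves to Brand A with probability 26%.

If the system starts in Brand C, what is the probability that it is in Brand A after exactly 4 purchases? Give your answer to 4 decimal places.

Propagate the distribution vector 4 purchases from Brand C.
After 0 purchases: (0.0000, 0.0000, 0.0000, 1.0000)
After 1 purchase: (0.2400, 0.2600, 0.2600, 0.2400)
After 2 purchases: (0.2752, 0.2648, 0.2444, 0.2156)
After 3 purchases: (0.2773, 0.2651, 0.2449, 0.2127)
After 4 purchases: (0.2774, 0.2651, 0.2449, 0.2125)
P(in Brand A after 4 purchases) = 0.2651

0.2651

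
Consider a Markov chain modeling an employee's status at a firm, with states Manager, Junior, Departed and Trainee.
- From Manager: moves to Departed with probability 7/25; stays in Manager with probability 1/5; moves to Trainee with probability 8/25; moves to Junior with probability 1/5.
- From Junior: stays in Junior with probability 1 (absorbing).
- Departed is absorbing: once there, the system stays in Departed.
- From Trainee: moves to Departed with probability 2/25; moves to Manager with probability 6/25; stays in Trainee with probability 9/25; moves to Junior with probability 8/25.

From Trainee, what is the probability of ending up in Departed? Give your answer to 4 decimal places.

Let h(s) be the probability of absorption at Departed starting from transient state s. Then h(Departed) = 1 and h(Junior) = 0. By first-step analysis:
h(Manager) = 0.2·h(Manager) + 0.2·0 + 0.28·1 + 0.32·h(Trainee)
h(Trainee) = 0.24·h(Manager) + 0.32·0 + 0.08·1 + 0.36·h(Trainee)
Solving: h(Manager) = 0.4706, h(Trainee) = 0.3015.
Starting from Trainee, the probability is 0.3015.

0.3015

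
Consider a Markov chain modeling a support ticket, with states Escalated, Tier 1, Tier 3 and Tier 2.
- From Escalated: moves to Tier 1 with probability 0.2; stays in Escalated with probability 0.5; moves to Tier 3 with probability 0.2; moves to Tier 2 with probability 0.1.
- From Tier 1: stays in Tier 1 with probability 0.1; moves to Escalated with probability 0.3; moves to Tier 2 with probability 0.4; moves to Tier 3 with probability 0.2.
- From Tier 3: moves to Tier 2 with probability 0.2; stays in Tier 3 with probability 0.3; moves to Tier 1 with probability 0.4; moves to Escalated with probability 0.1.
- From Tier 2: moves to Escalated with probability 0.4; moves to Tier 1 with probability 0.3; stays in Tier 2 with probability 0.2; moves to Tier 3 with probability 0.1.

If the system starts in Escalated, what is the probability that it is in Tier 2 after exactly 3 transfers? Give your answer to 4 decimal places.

0.2090

Propagate the distribution vector 3 transfers from Escalated.
After 0 transfers: (1.0000, 0.0000, 0.0000, 0.0000)
After 1 transfer: (0.5000, 0.2000, 0.2000, 0.1000)
After 2 transfers: (0.3700, 0.2300, 0.2100, 0.1900)
After 3 transfers: (0.3510, 0.2380, 0.2020, 0.2090)
P(in Tier 2 after 3 transfers) = 0.2090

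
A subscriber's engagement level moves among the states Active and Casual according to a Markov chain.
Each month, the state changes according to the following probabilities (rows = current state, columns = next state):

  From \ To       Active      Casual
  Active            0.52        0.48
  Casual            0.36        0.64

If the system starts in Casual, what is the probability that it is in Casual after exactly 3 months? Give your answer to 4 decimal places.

0.5732

Propagate the distribution vector 3 months from Casual.
After 0 months: (0.0000, 1.0000)
After 1 month: (0.3600, 0.6400)
After 2 months: (0.4176, 0.5824)
After 3 months: (0.4268, 0.5732)
P(in Casual after 3 months) = 0.5732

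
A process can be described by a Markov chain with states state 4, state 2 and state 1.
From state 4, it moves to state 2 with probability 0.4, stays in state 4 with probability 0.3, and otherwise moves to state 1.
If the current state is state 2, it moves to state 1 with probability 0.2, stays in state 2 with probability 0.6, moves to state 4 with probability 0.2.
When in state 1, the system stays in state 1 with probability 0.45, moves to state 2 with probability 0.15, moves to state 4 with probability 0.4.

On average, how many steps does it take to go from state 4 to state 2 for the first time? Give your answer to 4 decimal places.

Let t(s) be the expected number of steps to first reach state 2 from state s, with t(state 2) = 0. Conditioning on the first step:
t(state 4) = 1 + 0.3·t(state 4) + 0.3·t(state 1)
t(state 1) = 1 + 0.4·t(state 4) + 0.45·t(state 1)
Solving: t(state 4) = 3.2075, t(state 1) = 4.1509.
Expected steps from state 4 to state 2: 3.2075.

3.2075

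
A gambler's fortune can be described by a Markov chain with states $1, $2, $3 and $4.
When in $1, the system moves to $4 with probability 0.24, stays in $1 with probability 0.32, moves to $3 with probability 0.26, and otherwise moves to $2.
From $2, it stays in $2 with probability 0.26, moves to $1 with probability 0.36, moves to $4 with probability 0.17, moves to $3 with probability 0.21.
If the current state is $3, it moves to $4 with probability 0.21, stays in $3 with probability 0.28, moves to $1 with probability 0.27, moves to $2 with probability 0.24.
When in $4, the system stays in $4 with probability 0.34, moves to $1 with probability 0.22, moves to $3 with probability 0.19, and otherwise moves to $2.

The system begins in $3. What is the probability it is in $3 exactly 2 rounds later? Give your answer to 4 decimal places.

0.2389

Propagate the distribution vector 2 rounds from $3.
After 0 rounds: (0.0000, 0.0000, 1.0000, 0.0000)
After 1 round: (0.2700, 0.2400, 0.2800, 0.2100)
After 2 rounds: (0.2946, 0.2307, 0.2389, 0.2358)
P(in $3 after 2 rounds) = 0.2389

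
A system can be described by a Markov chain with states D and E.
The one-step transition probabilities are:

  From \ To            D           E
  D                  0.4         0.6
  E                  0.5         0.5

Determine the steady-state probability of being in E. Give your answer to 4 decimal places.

0.5455

Let the stationary distribution be π with π = πP and π_1 + π_2 = 1.
π_1 = 0.4·π_1 + 0.5·π_2
Solving with the normalization constraint gives π = (0.4545, 0.5455).
So the stationary probability of E is 0.5455.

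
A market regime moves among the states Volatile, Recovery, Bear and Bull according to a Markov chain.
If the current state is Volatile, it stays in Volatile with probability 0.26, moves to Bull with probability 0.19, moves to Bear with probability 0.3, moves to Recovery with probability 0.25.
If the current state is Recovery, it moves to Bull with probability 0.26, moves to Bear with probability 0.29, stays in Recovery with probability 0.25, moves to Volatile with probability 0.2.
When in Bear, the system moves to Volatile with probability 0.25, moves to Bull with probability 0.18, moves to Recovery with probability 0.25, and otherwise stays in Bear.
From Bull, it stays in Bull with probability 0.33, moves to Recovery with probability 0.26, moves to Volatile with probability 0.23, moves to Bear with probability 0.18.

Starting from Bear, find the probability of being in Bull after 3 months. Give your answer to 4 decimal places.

0.2369

Propagate the distribution vector 3 months from Bear.
After 0 months: (0.0000, 0.0000, 1.0000, 0.0000)
After 1 month: (0.2500, 0.2500, 0.3200, 0.1800)
After 2 months: (0.2364, 0.2518, 0.2823, 0.2295)
After 3 months: (0.2352, 0.2523, 0.2756, 0.2369)
P(in Bull after 3 months) = 0.2369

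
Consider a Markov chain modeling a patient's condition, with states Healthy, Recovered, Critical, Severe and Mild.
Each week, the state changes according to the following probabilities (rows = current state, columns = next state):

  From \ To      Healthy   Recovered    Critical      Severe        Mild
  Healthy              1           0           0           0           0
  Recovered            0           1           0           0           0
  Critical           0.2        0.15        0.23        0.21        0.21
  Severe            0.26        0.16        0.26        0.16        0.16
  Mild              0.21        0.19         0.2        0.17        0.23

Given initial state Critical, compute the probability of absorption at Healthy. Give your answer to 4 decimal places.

Let h(s) be the probability of absorption at Healthy starting from transient state s. Then h(Healthy) = 1 and h(Recovered) = 0. By first-step analysis:
h(Critical) = 0.2·1 + 0.15·0 + 0.23·h(Critical) + 0.21·h(Severe) + 0.21·h(Mild)
h(Severe) = 0.26·1 + 0.16·0 + 0.26·h(Critical) + 0.16·h(Severe) + 0.16·h(Mild)
h(Mild) = 0.21·1 + 0.19·0 + 0.2·h(Critical) + 0.17·h(Severe) + 0.23·h(Mild)
Solving: h(Critical) = 0.5716, h(Severe) = 0.5915, h(Mild) = 0.5518.
Starting from Critical, the probability is 0.5716.

0.5716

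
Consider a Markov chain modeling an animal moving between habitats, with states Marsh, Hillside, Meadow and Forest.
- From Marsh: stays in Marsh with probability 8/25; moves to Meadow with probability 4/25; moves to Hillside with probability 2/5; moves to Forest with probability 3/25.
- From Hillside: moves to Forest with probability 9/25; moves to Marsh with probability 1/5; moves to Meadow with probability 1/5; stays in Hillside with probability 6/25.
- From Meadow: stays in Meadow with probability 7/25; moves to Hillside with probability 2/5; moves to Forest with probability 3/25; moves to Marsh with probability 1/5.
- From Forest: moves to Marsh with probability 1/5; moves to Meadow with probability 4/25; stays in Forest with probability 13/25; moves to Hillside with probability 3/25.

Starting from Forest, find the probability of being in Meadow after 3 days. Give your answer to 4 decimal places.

0.1915

Propagate the distribution vector 3 days from Forest.
After 0 days: (0.0000, 0.0000, 0.0000, 1.0000)
After 1 day: (0.2000, 0.1200, 0.1600, 0.5200)
After 2 days: (0.2240, 0.2352, 0.1840, 0.3568)
After 3 days: (0.2269, 0.2625, 0.1915, 0.3192)
P(in Meadow after 3 days) = 0.1915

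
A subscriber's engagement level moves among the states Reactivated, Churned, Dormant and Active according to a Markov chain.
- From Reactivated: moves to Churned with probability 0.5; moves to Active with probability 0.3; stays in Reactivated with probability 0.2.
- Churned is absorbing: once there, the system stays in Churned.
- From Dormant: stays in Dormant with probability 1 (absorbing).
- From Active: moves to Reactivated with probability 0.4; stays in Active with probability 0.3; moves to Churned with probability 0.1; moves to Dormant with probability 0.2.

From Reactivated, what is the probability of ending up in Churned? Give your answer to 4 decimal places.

0.8636

Let h(s) be the probability of absorption at Churned starting from transient state s. Then h(Churned) = 1 and h(Dormant) = 0. By first-step analysis:
h(Reactivated) = 0.2·h(Reactivated) + 0.5·1 + 0.3·h(Active)
h(Active) = 0.4·h(Reactivated) + 0.1·1 + 0.2·0 + 0.3·h(Active)
Solving: h(Reactivated) = 0.8636, h(Active) = 0.6364.
Starting from Reactivated, the probability is 0.8636.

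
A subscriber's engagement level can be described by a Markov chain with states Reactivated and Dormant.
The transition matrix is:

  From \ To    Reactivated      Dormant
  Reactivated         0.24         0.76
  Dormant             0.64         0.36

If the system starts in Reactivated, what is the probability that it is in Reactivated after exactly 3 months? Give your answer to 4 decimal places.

0.4224

Propagate the distribution vector 3 months from Reactivated.
After 0 months: (1.0000, 0.0000)
After 1 month: (0.2400, 0.7600)
After 2 months: (0.5440, 0.4560)
After 3 months: (0.4224, 0.5776)
P(in Reactivated after 3 months) = 0.4224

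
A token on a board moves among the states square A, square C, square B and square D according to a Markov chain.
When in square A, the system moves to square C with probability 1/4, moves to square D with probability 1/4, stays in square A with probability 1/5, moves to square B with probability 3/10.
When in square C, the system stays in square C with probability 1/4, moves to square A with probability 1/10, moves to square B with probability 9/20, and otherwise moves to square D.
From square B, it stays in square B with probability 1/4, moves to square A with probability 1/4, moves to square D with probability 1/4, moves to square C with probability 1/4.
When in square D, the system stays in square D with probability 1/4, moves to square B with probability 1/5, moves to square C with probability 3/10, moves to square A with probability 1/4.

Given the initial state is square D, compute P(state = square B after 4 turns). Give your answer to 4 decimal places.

0.3006

Propagate the distribution vector 4 turns from square D.
After 0 turns: (0.0000, 0.0000, 0.0000, 1.0000)
After 1 turn: (0.2500, 0.3000, 0.2000, 0.2500)
After 2 turns: (0.1925, 0.2625, 0.3100, 0.2350)
After 3 turns: (0.2010, 0.2618, 0.3004, 0.2369)
After 4 turns: (0.2007, 0.2618, 0.3006, 0.2369)
P(in square B after 4 turns) = 0.3006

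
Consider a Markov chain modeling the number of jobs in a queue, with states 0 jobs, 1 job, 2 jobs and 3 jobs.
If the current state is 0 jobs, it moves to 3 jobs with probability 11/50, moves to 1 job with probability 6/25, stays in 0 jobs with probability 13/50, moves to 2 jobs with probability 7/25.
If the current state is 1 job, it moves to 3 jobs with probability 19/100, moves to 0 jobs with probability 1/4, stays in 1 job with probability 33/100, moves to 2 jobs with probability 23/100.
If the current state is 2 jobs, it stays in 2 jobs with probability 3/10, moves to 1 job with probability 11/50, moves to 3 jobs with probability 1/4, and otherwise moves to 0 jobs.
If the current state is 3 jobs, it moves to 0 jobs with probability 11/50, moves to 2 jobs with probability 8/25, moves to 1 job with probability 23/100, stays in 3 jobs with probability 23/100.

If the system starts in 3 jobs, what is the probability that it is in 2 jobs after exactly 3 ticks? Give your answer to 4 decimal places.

Propagate the distribution vector 3 ticks from 3 jobs.
After 0 ticks: (0.0000, 0.0000, 0.0000, 1.0000)
After 1 tick: (0.2200, 0.2300, 0.3200, 0.2300)
After 2 ticks: (0.2389, 0.2520, 0.2841, 0.2250)
After 3 ticks: (0.2400, 0.2547, 0.2821, 0.2232)
P(in 2 jobs after 3 ticks) = 0.2821

0.2821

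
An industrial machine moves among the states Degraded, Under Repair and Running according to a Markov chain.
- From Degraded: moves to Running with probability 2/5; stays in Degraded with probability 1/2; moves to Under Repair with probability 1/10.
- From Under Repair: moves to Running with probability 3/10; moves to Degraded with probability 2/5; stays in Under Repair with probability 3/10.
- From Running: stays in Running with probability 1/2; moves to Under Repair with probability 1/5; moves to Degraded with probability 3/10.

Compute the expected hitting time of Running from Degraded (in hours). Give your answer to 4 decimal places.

2.5806

Let t(s) be the expected number of hours to first reach Running from state s, with t(Running) = 0. Conditioning on the first hour:
t(Degraded) = 1 + 0.5·t(Degraded) + 0.1·t(Under Repair)
t(Under Repair) = 1 + 0.4·t(Degraded) + 0.3·t(Under Repair)
Solving: t(Degraded) = 2.5806, t(Under Repair) = 2.9032.
Expected hours from Degraded to Running: 2.5806.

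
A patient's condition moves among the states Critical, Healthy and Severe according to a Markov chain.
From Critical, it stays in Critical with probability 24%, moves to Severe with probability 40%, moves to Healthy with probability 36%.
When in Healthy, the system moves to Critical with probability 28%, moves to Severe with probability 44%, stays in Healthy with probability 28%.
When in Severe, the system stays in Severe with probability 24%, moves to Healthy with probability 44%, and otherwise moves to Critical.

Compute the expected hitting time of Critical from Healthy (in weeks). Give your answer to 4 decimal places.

Let t(s) be the expected number of weeks to first reach Critical from state s, with t(Critical) = 0. Conditioning on the first week:
t(Healthy) = 1 + 0.28·t(Healthy) + 0.44·t(Severe)
t(Severe) = 1 + 0.44·t(Healthy) + 0.24·t(Severe)
Solving: t(Healthy) = 3.3937, t(Severe) = 3.2805.
Expected weeks from Healthy to Critical: 3.3937.

3.3937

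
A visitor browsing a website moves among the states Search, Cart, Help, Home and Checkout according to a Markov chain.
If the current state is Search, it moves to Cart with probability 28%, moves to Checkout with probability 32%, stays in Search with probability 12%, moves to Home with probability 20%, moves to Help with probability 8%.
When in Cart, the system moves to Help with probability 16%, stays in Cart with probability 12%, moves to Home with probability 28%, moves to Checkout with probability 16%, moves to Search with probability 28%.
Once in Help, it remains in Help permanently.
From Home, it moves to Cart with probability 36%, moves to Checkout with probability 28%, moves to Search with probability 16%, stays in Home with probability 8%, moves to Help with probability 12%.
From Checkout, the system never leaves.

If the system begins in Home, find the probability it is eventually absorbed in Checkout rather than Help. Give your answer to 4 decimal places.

0.6725

Let h(s) be the probability of absorption at Checkout starting from transient state s. Then h(Checkout) = 1 and h(Help) = 0. By first-step analysis:
h(Search) = 0.12·h(Search) + 0.28·h(Cart) + 0.08·0 + 0.2·h(Home) + 0.32·1
h(Cart) = 0.28·h(Search) + 0.12·h(Cart) + 0.16·0 + 0.28·h(Home) + 0.16·1
h(Home) = 0.16·h(Search) + 0.36·h(Cart) + 0.12·0 + 0.08·h(Home) + 0.28·1
Solving: h(Search) = 0.7148, h(Cart) = 0.6232, h(Home) = 0.6725.
Starting from Home, the probability is 0.6725.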